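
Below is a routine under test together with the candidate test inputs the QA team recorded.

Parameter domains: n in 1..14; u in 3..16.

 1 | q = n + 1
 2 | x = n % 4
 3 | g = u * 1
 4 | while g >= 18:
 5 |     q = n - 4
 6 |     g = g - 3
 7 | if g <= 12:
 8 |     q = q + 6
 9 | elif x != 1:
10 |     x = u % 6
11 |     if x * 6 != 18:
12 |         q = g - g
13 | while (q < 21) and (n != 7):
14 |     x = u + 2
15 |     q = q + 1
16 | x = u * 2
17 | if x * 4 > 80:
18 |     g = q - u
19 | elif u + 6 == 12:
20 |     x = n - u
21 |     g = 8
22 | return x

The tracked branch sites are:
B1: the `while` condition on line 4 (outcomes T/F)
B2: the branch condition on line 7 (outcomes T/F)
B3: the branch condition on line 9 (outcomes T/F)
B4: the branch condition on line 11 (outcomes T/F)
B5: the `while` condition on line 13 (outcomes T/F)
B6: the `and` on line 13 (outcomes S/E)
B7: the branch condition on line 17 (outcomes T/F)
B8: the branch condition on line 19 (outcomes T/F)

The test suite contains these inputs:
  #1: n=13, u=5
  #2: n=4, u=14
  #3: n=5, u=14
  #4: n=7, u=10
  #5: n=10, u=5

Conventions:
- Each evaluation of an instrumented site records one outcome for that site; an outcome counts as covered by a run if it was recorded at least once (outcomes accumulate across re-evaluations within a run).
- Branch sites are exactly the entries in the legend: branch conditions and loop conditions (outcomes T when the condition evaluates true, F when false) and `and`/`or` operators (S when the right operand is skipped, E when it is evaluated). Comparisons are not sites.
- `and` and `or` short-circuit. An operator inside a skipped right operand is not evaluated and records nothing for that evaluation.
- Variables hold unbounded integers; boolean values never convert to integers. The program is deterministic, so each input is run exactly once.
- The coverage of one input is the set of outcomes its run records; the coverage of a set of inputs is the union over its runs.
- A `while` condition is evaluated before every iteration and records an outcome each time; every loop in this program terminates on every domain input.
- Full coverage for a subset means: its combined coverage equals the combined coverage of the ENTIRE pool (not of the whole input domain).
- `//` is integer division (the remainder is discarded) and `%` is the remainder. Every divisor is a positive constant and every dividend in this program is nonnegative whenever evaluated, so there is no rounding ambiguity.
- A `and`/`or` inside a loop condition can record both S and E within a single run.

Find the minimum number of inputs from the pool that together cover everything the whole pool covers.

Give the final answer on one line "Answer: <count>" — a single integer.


test 1 (n=13, u=5) fires B1->F, B2->T, B6->E, B5->T, B6->S, B5->F, B7->F, B8->F; hits B1=F, B2=T, B5=T, B5=F, B6=S, B6=E, B7=F, B8=F
test 2 (n=4, u=14) fires B1->F, B2->F, B3->T, B4->T, B6->E, B5->T, B6->E, B5->T, B6->E, B5->T, B6->E, B5->T, B6->E, B5->T, ...; hits B1=F, B2=F, B3=T, B4=T, B5=T, B5=F, B6=S, B6=E, B7=T
test 3 (n=5, u=14) fires B1->F, B2->F, B3->F, B6->E, B5->T, B6->E, B5->T, B6->E, B5->T, B6->E, B5->T, B6->E, B5->T, B6->E, ...; hits B1=F, B2=F, B3=F, B5=T, B5=F, B6=S, B6=E, B7=T
test 4 (n=7, u=10) fires B1->F, B2->T, B6->E, B5->F, B7->F, B8->F; hits B1=F, B2=T, B5=F, B6=E, B7=F, B8=F
test 5 (n=10, u=5) fires B1->F, B2->T, B6->E, B5->T, B6->E, B5->T, B6->E, B5->T, B6->E, B5->T, B6->S, B5->F, B7->F, B8->F; hits B1=F, B2=T, B5=T, B5=F, B6=S, B6=E, B7=F, B8=F
pool-wide coverage (13 outcomes): B1=F, B2=T, B2=F, B3=T, B3=F, B4=T, B5=T, B5=F, B6=S, B6=E, B7=T, B7=F, B8=F
size 1 is not enough: best union over all size-1 subsets is 9/13
size 2 is not enough: best union over all size-2 subsets is 12/13
the canonical winner is {1, 2, 3}: size 3, full 13-outcome coverage, earliest index list among size-3 covers
Answer: 3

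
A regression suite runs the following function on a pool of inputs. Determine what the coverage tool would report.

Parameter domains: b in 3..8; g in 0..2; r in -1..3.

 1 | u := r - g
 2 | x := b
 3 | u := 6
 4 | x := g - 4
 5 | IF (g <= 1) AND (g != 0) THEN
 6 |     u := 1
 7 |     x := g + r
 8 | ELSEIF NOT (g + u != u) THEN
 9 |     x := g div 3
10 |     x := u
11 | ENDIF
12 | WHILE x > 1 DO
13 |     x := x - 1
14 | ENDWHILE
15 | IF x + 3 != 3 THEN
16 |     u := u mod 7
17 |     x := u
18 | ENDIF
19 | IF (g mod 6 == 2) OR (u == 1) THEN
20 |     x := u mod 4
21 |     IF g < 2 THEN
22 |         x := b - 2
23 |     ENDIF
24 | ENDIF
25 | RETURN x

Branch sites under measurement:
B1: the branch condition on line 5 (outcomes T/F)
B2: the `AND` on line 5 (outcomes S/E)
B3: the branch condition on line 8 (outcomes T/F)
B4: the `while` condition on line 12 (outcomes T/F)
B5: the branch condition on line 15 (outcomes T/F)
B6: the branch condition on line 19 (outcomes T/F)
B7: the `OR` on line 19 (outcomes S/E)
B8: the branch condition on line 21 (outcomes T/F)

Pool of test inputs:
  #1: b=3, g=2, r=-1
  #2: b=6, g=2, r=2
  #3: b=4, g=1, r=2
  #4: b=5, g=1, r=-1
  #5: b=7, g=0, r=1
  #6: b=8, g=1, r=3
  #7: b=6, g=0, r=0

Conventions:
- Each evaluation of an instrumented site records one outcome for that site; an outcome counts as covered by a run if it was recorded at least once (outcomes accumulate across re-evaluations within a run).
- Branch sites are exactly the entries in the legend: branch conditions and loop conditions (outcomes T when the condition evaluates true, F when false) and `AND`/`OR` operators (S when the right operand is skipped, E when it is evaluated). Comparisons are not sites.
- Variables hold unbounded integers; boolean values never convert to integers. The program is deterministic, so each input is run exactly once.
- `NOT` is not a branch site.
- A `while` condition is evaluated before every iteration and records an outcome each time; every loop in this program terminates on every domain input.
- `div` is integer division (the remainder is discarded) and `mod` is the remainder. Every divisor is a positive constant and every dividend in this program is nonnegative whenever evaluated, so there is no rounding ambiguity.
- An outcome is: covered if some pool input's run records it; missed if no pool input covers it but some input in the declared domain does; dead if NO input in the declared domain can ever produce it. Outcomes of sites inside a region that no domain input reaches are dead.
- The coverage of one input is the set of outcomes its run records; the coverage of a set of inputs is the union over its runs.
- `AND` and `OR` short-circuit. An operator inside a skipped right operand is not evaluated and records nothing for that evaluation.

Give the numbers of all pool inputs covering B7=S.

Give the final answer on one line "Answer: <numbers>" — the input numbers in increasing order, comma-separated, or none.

input #1 (b=3, g=2, r=-1): records B7=S
input #2 (b=6, g=2, r=2): records B7=S
input #3 (b=4, g=1, r=2): does not record B7=S
input #4 (b=5, g=1, r=-1): does not record B7=S
input #5 (b=7, g=0, r=1): does not record B7=S
input #6 (b=8, g=1, r=3): does not record B7=S
input #7 (b=6, g=0, r=0): does not record B7=S

Answer: 1, 2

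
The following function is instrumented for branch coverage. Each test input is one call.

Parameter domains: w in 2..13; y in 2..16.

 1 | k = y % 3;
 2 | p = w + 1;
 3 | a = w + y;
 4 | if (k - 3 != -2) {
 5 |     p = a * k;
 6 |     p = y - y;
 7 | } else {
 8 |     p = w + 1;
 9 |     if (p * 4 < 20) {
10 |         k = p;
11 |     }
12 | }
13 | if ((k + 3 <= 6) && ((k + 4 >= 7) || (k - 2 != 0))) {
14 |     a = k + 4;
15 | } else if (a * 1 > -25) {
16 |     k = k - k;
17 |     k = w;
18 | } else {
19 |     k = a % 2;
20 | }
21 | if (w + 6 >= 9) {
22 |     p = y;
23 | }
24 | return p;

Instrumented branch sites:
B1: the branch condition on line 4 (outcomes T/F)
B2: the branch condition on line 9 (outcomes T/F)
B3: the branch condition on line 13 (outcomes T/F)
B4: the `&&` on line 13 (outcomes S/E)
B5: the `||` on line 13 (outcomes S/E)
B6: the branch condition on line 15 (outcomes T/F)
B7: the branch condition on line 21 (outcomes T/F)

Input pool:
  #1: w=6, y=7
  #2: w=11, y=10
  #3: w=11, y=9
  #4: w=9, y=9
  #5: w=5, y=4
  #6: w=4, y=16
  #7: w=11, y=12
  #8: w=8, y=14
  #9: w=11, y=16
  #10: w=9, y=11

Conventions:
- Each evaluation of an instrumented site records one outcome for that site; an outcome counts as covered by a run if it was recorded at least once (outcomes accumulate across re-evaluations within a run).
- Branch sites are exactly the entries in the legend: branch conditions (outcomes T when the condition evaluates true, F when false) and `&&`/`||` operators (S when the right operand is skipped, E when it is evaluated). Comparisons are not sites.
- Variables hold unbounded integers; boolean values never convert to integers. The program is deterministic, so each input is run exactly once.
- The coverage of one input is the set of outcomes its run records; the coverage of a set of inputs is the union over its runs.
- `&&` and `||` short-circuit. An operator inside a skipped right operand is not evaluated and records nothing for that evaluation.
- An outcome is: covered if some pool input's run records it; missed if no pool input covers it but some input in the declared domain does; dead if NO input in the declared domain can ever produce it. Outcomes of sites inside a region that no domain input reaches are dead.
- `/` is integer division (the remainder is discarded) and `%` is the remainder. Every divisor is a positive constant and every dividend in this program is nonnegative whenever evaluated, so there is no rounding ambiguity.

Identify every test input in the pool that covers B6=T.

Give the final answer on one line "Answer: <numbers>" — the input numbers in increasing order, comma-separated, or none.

input #1 (w=6, y=7): does not record B6=T
input #2 (w=11, y=10): does not record B6=T
input #3 (w=11, y=9): does not record B6=T
input #4 (w=9, y=9): does not record B6=T
input #5 (w=5, y=4): does not record B6=T
input #6 (w=4, y=16): does not record B6=T
input #7 (w=11, y=12): does not record B6=T
input #8 (w=8, y=14): records B6=T
input #9 (w=11, y=16): does not record B6=T
input #10 (w=9, y=11): records B6=T

Answer: 8, 10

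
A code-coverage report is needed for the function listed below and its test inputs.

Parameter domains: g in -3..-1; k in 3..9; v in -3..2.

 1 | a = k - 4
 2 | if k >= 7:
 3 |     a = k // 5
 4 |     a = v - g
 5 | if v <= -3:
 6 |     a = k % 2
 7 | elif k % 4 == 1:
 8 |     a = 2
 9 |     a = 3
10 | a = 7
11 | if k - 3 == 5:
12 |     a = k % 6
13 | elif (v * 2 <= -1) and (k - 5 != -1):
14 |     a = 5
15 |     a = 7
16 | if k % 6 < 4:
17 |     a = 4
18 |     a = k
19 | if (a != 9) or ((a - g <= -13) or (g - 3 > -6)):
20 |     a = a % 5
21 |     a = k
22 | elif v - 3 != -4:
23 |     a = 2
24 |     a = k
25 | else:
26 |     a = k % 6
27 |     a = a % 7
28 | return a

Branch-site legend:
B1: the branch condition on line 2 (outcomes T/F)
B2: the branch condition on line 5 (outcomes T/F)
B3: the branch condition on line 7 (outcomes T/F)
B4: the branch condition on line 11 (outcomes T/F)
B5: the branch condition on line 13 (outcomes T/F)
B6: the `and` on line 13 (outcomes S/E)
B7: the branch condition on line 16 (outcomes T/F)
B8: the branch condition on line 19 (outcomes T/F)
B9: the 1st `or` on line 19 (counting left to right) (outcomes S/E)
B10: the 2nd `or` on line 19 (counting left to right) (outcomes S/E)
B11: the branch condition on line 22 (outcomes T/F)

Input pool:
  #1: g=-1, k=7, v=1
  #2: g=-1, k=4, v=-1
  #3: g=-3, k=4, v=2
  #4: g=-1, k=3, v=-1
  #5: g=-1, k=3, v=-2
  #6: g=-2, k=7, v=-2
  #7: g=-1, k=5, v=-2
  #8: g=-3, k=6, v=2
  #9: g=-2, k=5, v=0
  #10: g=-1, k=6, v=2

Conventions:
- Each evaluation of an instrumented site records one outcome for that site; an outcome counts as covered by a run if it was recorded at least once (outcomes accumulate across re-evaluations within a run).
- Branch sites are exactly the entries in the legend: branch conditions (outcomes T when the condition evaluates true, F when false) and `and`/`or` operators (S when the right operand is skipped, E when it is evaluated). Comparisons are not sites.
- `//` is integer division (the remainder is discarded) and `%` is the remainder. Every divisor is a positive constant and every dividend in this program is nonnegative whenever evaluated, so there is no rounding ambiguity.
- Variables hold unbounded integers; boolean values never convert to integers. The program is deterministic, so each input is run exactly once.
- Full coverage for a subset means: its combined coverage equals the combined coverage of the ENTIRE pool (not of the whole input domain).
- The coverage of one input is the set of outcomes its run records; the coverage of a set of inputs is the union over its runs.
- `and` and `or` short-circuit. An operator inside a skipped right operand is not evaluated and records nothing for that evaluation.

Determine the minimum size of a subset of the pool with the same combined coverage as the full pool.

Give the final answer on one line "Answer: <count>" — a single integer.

#1 (g=-1, k=7, v=1) -> B1->T, B2->F, B3->F, B4->F, B6->S, B5->F, B7->T, B9->S, B8->T; covered: B1=T, B2=F, B3=F, B4=F, B5=F, B6=S, B7=T, B8=T, B9=S
#2 (g=-1, k=4, v=-1) -> B1->F, B2->F, B3->F, B4->F, B6->E, B5->F, B7->F, B9->S, B8->T; covered: B1=F, B2=F, B3=F, B4=F, B5=F, B6=E, B7=F, B8=T, B9=S
#3 (g=-3, k=4, v=2) -> B1->F, B2->F, B3->F, B4->F, B6->S, B5->F, B7->F, B9->S, B8->T; covered: B1=F, B2=F, B3=F, B4=F, B5=F, B6=S, B7=F, B8=T, B9=S
#4 (g=-1, k=3, v=-1) -> B1->F, B2->F, B3->F, B4->F, B6->E, B5->T, B7->T, B9->S, B8->T; covered: B1=F, B2=F, B3=F, B4=F, B5=T, B6=E, B7=T, B8=T, B9=S
#5 (g=-1, k=3, v=-2) -> B1->F, B2->F, B3->F, B4->F, B6->E, B5->T, B7->T, B9->S, B8->T; covered: B1=F, B2=F, B3=F, B4=F, B5=T, B6=E, B7=T, B8=T, B9=S
#6 (g=-2, k=7, v=-2) -> B1->T, B2->F, B3->F, B4->F, B6->E, B5->T, B7->T, B9->S, B8->T; covered: B1=T, B2=F, B3=F, B4=F, B5=T, B6=E, B7=T, B8=T, B9=S
#7 (g=-1, k=5, v=-2) -> B1->F, B2->F, B3->T, B4->F, B6->E, B5->T, B7->F, B9->S, B8->T; covered: B1=F, B2=F, B3=T, B4=F, B5=T, B6=E, B7=F, B8=T, B9=S
#8 (g=-3, k=6, v=2) -> B1->F, B2->F, B3->F, B4->F, B6->S, B5->F, B7->T, B9->S, B8->T; covered: B1=F, B2=F, B3=F, B4=F, B5=F, B6=S, B7=T, B8=T, B9=S
#9 (g=-2, k=5, v=0) -> B1->F, B2->F, B3->T, B4->F, B6->S, B5->F, B7->F, B9->S, B8->T; covered: B1=F, B2=F, B3=T, B4=F, B5=F, B6=S, B7=F, B8=T, B9=S
#10 (g=-1, k=6, v=2) -> B1->F, B2->F, B3->F, B4->F, B6->S, B5->F, B7->T, B9->S, B8->T; covered: B1=F, B2=F, B3=F, B4=F, B5=F, B6=S, B7=T, B8=T, B9=S
the full pool covers 14 outcomes: B1=T, B1=F, B2=F, B3=T, B3=F, B4=F, B5=T, B5=F, B6=S, B6=E, B7=T, B7=F, B8=T, B9=S
checked all size-1 subsets: none covers 14 outcomes (max 9/14)
inputs {1, 7} (size 2) cover everything; no size-2 subset with a lexicographically smaller index list covers all 14

Answer: 2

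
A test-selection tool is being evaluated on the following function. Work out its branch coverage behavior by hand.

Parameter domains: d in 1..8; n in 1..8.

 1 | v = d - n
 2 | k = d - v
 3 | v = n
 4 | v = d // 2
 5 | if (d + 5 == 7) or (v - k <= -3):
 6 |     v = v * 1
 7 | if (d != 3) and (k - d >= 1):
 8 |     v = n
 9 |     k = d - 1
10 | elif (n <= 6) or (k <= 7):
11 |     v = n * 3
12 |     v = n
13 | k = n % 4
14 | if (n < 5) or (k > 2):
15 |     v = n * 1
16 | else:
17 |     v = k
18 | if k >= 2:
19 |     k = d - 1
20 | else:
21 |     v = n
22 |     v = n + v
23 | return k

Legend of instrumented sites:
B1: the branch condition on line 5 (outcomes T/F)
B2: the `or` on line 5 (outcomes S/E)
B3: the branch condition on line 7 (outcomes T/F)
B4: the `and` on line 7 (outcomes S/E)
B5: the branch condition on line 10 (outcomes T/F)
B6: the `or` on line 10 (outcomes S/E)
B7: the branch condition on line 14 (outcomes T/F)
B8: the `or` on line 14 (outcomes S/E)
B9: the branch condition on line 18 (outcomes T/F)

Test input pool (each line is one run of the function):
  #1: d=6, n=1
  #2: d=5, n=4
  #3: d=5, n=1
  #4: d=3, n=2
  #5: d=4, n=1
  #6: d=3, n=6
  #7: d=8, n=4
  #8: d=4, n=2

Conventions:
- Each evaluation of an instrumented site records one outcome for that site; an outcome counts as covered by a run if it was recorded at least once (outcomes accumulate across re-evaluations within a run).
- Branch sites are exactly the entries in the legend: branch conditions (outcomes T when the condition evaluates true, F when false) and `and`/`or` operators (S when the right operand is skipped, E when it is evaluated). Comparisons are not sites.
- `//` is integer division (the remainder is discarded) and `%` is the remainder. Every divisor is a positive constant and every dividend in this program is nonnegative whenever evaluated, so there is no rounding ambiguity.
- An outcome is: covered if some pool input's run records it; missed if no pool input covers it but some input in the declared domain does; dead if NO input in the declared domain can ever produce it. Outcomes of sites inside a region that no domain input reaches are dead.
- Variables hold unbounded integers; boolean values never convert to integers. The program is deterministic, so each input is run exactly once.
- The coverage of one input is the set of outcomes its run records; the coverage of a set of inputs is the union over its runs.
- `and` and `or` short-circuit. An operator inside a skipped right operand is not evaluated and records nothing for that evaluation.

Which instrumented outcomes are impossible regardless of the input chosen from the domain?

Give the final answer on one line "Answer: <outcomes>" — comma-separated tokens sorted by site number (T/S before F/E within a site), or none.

running all 64 domain inputs and tallying outcomes:
  reachable outcomes have witnesses, e.g. B1=T (e.g. d=1, n=3), B1=F (e.g. d=1, n=1), B2=S (e.g. d=2, n=1), B2=E (e.g. d=1, n=1)

Answer: none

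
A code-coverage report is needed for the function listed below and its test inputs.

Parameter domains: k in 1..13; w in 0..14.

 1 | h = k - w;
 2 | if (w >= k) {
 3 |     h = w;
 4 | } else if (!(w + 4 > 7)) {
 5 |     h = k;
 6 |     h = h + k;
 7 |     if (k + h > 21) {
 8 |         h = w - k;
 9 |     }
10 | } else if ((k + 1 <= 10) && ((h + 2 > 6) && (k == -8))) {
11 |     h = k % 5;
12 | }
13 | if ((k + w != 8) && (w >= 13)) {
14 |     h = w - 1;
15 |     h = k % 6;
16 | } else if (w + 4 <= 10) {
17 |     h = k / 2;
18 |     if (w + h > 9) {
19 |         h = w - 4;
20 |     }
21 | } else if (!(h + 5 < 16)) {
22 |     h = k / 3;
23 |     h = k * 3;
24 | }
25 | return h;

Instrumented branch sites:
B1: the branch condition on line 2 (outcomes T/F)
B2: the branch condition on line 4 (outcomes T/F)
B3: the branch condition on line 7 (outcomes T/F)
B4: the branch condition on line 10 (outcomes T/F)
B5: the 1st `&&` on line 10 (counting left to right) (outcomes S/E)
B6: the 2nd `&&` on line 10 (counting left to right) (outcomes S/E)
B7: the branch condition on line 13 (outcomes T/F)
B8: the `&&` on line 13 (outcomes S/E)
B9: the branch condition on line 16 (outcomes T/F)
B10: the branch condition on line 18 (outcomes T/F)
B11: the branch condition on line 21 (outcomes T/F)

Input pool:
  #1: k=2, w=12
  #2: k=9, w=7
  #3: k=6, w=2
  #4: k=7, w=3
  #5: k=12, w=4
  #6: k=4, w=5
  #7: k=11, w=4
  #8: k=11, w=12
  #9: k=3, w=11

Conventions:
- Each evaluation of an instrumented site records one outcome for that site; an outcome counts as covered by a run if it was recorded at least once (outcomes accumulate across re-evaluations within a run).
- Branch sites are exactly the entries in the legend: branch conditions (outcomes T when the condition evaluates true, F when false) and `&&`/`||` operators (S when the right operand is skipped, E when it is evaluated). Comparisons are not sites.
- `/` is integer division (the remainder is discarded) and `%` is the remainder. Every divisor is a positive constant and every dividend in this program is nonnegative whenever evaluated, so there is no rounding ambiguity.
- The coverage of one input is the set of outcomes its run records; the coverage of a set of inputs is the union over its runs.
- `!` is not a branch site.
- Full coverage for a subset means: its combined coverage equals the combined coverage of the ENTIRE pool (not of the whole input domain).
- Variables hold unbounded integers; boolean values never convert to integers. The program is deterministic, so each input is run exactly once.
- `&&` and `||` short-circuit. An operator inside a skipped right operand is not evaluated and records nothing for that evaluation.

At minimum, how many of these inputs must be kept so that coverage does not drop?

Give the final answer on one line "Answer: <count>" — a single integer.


run #1 (k=2, w=12) runs B1->T, B8->E, B7->F, B9->F, B11->T; records B1=T, B7=F, B8=E, B9=F, B11=T
run #2 (k=9, w=7) runs B1->F, B2->F, B5->E, B6->S, B4->F, B8->E, B7->F, B9->F, B11->F; records B1=F, B2=F, B4=F, B5=E, B6=S, B7=F, B8=E, B9=F, B11=F
run #3 (k=6, w=2) runs B1->F, B2->T, B3->F, B8->S, B7->F, B9->T, B10->F; records B1=F, B2=T, B3=F, B7=F, B8=S, B9=T, B10=F
run #4 (k=7, w=3) runs B1->F, B2->T, B3->F, B8->E, B7->F, B9->T, B10->F; records B1=F, B2=T, B3=F, B7=F, B8=E, B9=T, B10=F
run #5 (k=12, w=4) runs B1->F, B2->F, B5->S, B4->F, B8->E, B7->F, B9->T, B10->T; records B1=F, B2=F, B4=F, B5=S, B7=F, B8=E, B9=T, B10=T
run #6 (k=4, w=5) runs B1->T, B8->E, B7->F, B9->T, B10->F; records B1=T, B7=F, B8=E, B9=T, B10=F
run #7 (k=11, w=4) runs B1->F, B2->F, B5->S, B4->F, B8->E, B7->F, B9->T, B10->F; records B1=F, B2=F, B4=F, B5=S, B7=F, B8=E, B9=T, B10=F
run #8 (k=11, w=12) runs B1->T, B8->E, B7->F, B9->F, B11->T; records B1=T, B7=F, B8=E, B9=F, B11=T
run #9 (k=3, w=11) runs B1->T, B8->E, B7->F, B9->F, B11->T; records B1=T, B7=F, B8=E, B9=F, B11=T
pool-wide coverage (18 outcomes): B1=T, B1=F, B2=T, B2=F, B3=F, B4=F, B5=S, B5=E, B6=S, B7=F, B8=S, B8=E, B9=T, B9=F, B10=T, B10=F, B11=T, B11=F
no size-1 subset reaches all 18 outcomes (best union: 9/18)
no size-2 subset reaches all 18 outcomes (best union: 14/18)
no size-3 subset reaches all 18 outcomes (best union: 16/18)
the canonical winner is {1, 2, 3, 5}: size 4, full 18-outcome coverage, earliest index list among size-4 covers
Answer: 4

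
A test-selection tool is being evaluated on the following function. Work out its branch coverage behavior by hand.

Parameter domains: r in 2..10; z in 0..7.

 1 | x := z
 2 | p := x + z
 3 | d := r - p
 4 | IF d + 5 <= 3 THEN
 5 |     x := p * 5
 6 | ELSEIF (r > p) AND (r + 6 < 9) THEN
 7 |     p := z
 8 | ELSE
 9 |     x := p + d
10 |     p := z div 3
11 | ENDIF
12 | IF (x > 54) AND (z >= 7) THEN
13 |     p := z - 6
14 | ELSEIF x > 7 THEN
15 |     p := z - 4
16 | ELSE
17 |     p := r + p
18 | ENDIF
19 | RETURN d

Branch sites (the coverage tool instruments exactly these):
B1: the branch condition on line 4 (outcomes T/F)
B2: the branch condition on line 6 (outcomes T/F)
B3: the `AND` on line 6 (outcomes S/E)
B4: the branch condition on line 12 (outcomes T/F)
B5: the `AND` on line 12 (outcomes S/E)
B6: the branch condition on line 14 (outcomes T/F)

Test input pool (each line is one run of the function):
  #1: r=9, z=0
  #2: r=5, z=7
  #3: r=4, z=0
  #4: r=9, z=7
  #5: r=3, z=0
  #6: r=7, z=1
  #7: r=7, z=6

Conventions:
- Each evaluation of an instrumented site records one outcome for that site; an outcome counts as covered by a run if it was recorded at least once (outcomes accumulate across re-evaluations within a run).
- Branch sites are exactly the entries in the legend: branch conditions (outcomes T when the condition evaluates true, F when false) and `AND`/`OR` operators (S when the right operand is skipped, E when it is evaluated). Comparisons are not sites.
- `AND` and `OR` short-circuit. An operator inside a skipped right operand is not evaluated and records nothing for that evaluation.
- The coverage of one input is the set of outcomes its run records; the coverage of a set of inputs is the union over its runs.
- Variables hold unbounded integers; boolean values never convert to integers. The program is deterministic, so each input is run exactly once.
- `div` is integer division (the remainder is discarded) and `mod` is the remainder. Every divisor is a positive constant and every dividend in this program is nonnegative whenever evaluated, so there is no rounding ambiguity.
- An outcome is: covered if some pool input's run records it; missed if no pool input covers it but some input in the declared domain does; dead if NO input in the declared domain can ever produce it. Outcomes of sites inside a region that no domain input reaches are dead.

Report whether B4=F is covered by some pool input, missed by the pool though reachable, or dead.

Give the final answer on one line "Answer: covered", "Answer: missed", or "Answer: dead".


B4=F is recorded by pool input(s) 1, 3, 5, 6, 7 -> covered
Answer: covered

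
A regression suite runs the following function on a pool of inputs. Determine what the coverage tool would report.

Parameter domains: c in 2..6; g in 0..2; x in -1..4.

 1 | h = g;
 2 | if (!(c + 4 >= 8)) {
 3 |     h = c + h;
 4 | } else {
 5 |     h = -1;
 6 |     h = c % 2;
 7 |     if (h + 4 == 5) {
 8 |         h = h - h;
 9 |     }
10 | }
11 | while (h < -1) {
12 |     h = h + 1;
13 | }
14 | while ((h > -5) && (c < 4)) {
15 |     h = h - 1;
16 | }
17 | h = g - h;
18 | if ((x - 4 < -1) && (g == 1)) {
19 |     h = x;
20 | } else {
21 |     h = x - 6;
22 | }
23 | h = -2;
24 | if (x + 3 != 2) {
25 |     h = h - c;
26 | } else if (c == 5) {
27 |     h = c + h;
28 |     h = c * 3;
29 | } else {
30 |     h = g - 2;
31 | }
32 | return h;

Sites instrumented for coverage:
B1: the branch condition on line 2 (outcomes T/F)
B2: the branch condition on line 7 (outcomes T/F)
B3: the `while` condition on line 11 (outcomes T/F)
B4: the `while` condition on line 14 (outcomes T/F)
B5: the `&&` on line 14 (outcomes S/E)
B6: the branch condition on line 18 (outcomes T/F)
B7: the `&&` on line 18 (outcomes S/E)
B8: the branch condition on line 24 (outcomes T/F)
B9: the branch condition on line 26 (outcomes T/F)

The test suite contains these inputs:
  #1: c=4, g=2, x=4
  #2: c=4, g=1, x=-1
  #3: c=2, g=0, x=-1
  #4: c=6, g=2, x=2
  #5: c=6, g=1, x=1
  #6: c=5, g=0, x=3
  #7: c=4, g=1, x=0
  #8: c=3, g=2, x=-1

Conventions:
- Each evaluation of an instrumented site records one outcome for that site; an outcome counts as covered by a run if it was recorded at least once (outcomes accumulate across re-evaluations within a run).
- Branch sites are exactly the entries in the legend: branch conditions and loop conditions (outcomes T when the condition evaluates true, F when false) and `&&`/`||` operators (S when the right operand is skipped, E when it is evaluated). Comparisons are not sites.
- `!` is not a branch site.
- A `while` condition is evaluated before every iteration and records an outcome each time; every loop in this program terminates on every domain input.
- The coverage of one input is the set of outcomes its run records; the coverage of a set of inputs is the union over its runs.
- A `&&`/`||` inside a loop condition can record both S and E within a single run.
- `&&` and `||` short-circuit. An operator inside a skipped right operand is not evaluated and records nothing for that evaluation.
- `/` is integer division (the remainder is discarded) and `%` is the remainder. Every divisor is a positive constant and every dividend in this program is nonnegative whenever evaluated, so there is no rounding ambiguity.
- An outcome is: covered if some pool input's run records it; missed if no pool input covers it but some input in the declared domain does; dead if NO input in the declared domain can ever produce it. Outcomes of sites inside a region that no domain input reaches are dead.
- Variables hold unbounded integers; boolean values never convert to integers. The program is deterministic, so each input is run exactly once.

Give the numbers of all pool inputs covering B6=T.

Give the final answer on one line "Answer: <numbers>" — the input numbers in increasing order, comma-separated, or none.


input #1 (c=4, g=2, x=4): does not produce B6=T
input #2 (c=4, g=1, x=-1): produces B6=T
input #3 (c=2, g=0, x=-1): does not produce B6=T
input #4 (c=6, g=2, x=2): does not produce B6=T
input #5 (c=6, g=1, x=1): produces B6=T
input #6 (c=5, g=0, x=3): does not produce B6=T
input #7 (c=4, g=1, x=0): produces B6=T
input #8 (c=3, g=2, x=-1): does not produce B6=T
Answer: 2, 5, 7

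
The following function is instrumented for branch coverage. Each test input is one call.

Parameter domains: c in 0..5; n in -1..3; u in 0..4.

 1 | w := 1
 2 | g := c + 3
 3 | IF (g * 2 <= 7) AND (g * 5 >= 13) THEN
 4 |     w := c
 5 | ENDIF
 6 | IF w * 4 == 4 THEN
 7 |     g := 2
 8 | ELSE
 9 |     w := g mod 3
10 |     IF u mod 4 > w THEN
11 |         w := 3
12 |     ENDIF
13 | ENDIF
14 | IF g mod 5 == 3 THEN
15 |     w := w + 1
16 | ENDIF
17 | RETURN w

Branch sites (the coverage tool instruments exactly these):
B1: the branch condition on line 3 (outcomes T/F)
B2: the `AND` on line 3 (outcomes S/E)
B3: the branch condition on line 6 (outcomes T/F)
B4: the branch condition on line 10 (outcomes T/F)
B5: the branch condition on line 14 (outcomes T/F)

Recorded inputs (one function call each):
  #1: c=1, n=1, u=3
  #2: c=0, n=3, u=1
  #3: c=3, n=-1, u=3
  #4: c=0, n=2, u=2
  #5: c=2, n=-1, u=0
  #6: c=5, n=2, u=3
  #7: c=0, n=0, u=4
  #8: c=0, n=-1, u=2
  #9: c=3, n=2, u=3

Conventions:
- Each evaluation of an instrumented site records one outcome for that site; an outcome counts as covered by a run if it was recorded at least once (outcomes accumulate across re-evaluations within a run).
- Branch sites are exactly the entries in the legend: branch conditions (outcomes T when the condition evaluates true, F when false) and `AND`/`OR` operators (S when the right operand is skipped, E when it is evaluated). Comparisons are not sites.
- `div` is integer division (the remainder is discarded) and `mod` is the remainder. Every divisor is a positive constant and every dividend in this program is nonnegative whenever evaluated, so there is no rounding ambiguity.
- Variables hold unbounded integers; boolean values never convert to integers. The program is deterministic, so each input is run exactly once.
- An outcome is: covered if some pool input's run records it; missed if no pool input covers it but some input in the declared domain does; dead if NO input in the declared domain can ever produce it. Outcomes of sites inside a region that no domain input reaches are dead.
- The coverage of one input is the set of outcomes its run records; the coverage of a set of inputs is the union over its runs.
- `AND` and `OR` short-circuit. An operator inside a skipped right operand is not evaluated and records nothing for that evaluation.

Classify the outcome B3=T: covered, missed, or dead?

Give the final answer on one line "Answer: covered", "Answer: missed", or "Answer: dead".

B3=T is recorded by pool input(s) 1, 3, 5, 6, 9 -> covered

Answer: covered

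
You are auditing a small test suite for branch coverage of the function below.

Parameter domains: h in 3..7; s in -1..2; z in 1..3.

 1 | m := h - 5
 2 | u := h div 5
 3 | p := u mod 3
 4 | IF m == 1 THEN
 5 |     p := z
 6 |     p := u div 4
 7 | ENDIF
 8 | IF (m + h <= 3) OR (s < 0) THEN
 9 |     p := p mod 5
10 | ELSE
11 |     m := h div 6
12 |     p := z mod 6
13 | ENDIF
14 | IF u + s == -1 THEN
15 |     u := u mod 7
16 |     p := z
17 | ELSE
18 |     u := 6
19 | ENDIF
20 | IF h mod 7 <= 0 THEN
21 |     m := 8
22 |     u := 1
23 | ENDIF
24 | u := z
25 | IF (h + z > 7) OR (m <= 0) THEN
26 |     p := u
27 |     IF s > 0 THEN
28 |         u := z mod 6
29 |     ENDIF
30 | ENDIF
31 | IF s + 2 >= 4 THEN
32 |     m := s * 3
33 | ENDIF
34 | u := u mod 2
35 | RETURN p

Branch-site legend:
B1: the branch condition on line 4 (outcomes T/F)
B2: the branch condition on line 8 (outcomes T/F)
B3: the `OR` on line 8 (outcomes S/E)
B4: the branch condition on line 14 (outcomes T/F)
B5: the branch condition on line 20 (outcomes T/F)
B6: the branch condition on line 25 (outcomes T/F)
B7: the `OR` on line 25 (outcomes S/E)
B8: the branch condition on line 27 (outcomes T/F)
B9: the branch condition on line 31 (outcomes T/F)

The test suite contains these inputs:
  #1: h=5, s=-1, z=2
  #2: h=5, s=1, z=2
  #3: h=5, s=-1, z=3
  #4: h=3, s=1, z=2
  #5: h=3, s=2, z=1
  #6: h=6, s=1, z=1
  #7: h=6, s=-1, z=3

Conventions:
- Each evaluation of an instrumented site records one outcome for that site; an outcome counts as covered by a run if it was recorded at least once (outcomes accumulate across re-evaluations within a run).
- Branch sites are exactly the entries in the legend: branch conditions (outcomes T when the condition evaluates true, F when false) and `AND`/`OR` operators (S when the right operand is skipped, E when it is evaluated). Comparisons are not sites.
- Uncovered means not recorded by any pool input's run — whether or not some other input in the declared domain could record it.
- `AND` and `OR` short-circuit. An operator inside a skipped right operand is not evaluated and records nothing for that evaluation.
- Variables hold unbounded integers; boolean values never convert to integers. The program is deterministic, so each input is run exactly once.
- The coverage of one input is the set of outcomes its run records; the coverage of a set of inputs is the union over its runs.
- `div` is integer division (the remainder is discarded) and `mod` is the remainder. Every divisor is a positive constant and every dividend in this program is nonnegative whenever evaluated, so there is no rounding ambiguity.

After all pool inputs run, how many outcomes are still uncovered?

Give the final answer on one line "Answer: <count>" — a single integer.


input #1, h=5, s=-1, z=2: events B1->F, B3->E, B2->T, B4->F, B5->F, B7->E, B6->T, B8->F, B9->F; outcomes B1=F, B2=T, B3=E, B4=F, B5=F, B6=T, B7=E, B8=F, B9=F
input #2, h=5, s=1, z=2: events B1->F, B3->E, B2->F, B4->F, B5->F, B7->E, B6->T, B8->T, B9->F; outcomes B1=F, B2=F, B3=E, B4=F, B5=F, B6=T, B7=E, B8=T, B9=F
input #3, h=5, s=-1, z=3: events B1->F, B3->E, B2->T, B4->F, B5->F, B7->S, B6->T, B8->F, B9->F; outcomes B1=F, B2=T, B3=E, B4=F, B5=F, B6=T, B7=S, B8=F, B9=F
input #4, h=3, s=1, z=2: events B1->F, B3->S, B2->T, B4->F, B5->F, B7->E, B6->T, B8->T, B9->F; outcomes B1=F, B2=T, B3=S, B4=F, B5=F, B6=T, B7=E, B8=T, B9=F
input #5, h=3, s=2, z=1: events B1->F, B3->S, B2->T, B4->F, B5->F, B7->E, B6->T, B8->T, B9->T; outcomes B1=F, B2=T, B3=S, B4=F, B5=F, B6=T, B7=E, B8=T, B9=T
input #6, h=6, s=1, z=1: events B1->T, B3->E, B2->F, B4->F, B5->F, B7->E, B6->F, B9->F; outcomes B1=T, B2=F, B3=E, B4=F, B5=F, B6=F, B7=E, B9=F
input #7, h=6, s=-1, z=3: events B1->T, B3->E, B2->T, B4->F, B5->F, B7->S, B6->T, B8->F, B9->F; outcomes B1=T, B2=T, B3=E, B4=F, B5=F, B6=T, B7=S, B8=F, B9=F
union over the pool: B1=T, B1=F, B2=T, B2=F, B3=S, B3=E, B4=F, B5=F, B6=T, B6=F, B7=S, B7=E, B8=T, B8=F, B9=T, B9=F
uncovered (2 of 18): B4=T, B5=T
Answer: 2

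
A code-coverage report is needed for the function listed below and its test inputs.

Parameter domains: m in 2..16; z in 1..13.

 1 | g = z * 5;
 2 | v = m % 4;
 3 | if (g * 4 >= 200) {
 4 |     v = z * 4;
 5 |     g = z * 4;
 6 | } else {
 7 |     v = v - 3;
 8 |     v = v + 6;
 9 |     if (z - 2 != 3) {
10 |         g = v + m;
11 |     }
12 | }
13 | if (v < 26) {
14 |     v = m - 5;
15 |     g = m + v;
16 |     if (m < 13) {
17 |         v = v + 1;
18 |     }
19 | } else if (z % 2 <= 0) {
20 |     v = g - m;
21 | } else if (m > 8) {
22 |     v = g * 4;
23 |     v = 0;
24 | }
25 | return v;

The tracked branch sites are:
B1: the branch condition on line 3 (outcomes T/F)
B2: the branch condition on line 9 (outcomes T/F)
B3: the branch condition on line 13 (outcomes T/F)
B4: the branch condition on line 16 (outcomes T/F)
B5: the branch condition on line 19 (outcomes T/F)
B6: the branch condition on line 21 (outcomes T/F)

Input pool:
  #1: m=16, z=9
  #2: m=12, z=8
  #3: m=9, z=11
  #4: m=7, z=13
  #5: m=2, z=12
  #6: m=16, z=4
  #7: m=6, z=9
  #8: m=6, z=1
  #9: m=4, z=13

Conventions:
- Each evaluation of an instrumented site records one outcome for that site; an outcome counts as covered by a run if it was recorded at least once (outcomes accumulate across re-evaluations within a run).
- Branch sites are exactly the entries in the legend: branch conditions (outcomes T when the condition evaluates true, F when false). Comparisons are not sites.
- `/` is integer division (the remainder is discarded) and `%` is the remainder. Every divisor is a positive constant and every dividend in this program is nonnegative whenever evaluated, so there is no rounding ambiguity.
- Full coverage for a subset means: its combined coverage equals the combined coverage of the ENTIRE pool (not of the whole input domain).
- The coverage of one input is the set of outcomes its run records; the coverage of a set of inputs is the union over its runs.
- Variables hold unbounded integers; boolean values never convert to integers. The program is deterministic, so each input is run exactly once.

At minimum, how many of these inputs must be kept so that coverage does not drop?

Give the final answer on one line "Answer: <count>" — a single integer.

input #1 (m=16, z=9): covers B1=F, B2=T, B3=T, B4=F
input #2 (m=12, z=8): covers B1=F, B2=T, B3=T, B4=T
input #3 (m=9, z=11): covers B1=T, B3=F, B5=F, B6=T
input #4 (m=7, z=13): covers B1=T, B3=F, B5=F, B6=F
input #5 (m=2, z=12): covers B1=T, B3=F, B5=T
input #6 (m=16, z=4): covers B1=F, B2=T, B3=T, B4=F
input #7 (m=6, z=9): covers B1=F, B2=T, B3=T, B4=T
input #8 (m=6, z=1): covers B1=F, B2=T, B3=T, B4=T
input #9 (m=4, z=13): covers B1=T, B3=F, B5=F, B6=F
the full pool covers 11 outcomes: B1=T, B1=F, B2=T, B3=T, B3=F, B4=T, B4=F, B5=T, B5=F, B6=T, B6=F
no size-1 subset reaches all 11 outcomes (best union: 4/11)
no size-2 subset reaches all 11 outcomes (best union: 8/11)
no size-3 subset reaches all 11 outcomes (best union: 9/11)
no size-4 subset reaches all 11 outcomes (best union: 10/11)
inputs {1, 2, 3, 4, 5} (size 5) cover everything; no size-5 subset with a lexicographically smaller index list covers all 11

Answer: 5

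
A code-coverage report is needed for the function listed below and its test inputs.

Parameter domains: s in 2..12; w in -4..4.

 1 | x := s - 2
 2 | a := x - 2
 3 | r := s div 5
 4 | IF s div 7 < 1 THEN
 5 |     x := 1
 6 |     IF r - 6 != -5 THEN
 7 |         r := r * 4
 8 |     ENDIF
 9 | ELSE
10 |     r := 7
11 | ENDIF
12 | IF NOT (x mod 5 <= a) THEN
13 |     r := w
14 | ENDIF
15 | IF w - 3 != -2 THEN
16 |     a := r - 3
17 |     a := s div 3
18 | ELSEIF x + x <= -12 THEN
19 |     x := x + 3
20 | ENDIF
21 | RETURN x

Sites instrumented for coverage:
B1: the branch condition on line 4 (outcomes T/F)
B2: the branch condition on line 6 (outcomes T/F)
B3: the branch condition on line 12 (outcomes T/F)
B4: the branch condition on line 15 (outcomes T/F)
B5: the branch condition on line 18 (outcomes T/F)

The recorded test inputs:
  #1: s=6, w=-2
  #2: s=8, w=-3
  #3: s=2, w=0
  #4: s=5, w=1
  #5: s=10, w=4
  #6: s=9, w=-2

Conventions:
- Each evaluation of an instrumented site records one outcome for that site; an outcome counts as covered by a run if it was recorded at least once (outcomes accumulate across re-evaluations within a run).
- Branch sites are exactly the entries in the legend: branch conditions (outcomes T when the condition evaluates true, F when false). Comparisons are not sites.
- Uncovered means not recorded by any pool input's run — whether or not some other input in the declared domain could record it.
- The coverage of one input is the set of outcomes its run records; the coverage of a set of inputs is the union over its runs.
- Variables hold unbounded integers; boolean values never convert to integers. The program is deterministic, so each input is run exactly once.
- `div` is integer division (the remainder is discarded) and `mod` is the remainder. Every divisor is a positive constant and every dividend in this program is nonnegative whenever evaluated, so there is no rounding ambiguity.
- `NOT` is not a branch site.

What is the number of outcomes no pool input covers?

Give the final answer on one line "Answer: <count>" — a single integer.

run #1 (s=6, w=-2) runs B1->T, B2->F, B3->F, B4->T; records B1=T, B2=F, B3=F, B4=T
run #2 (s=8, w=-3) runs B1->F, B3->F, B4->T; records B1=F, B3=F, B4=T
run #3 (s=2, w=0) runs B1->T, B2->T, B3->T, B4->T; records B1=T, B2=T, B3=T, B4=T
run #4 (s=5, w=1) runs B1->T, B2->F, B3->F, B4->F, B5->F; records B1=T, B2=F, B3=F, B4=F, B5=F
run #5 (s=10, w=4) runs B1->F, B3->F, B4->T; records B1=F, B3=F, B4=T
run #6 (s=9, w=-2) runs B1->F, B3->F, B4->T; records B1=F, B3=F, B4=T
union over the pool: B1=T, B1=F, B2=T, B2=F, B3=T, B3=F, B4=T, B4=F, B5=F
uncovered (1 of 10): B5=T

Answer: 1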